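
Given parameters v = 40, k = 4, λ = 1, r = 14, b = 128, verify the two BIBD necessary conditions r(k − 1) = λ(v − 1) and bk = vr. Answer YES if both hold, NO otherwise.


Condition (i): r(k − 1) = 14·3 = 42; λ(v − 1) = 1·39 = 39. Match? NO.
Condition (ii): bk = 128·4 = 512; vr = 40·14 = 560. Match? NO.
Both conditions hold? NO.

NO


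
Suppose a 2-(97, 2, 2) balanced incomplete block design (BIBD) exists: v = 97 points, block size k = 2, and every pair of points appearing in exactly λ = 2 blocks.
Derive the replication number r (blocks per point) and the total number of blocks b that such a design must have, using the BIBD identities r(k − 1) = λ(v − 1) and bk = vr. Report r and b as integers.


Any 2-(v, k, λ) BIBD satisfies two necessary conditions:
  (i)  Each point sits in r blocks, and counting incidences through any fixed point gives r(k − 1) = λ(v − 1), so r = λ(v − 1)/(k − 1).
  (ii) Total incidences bk = vr, so b = vr/k.
Step 1: r = λ(v − 1)/(k − 1) = 2·(97 − 1)/(2 − 1) = 2·96/1 = 192/1 = 192.
Step 2: b = vr/k = 97·192/2 = 18624/2 = 9312.
Check integrality: r = 192 ∈ Z ✓, b = 9312 ∈ Z ✓.
(These identities are necessary conditions: they determine r and b for any design with these parameters, but do not by themselves prove that one exists.)

r = 192, b = 9312.


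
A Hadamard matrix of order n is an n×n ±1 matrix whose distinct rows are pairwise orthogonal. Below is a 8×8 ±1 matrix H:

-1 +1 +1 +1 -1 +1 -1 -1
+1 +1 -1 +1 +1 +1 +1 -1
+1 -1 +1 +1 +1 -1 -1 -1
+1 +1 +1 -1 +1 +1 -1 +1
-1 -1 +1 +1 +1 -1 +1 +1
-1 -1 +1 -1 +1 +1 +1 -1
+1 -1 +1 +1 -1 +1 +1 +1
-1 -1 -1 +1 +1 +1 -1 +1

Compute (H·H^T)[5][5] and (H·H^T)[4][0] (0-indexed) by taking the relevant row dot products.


Row 0 of H: [-1, 1, 1, 1, -1, 1, -1, -1].
Row 4 of H: [-1, -1, 1, 1, 1, -1, 1, 1].
Row 5 of H: [-1, -1, 1, -1, 1, 1, 1, -1].
(H·H^T)[5][5] = Σ_j H[5][j]·H[5][j] = (-1)² + (-1)² + (1)² + (-1)² + (1)² + (1)² + (1)² + (-1)² = 1 + 1 + 1 + 1 + 1 + 1 + 1 + 1 = 8.
(H·H^T)[4][0] = Σ_j H[4][j]·H[0][j] = (-1)·(-1) + (-1)·(1) + (1)·(1) + (1)·(1) + (1)·(-1) + (-1)·(1) + (1)·(-1) + (1)·(-1) = 1 + -1 + 1 + 1 + -1 + -1 + -1 + -1 = -2.
Rows 4 and 0 are not orthogonal (dot product = -2 ≠ 0), so H is not a Hadamard matrix.

(5,5) entry = 8; (4,0) entry = -2.


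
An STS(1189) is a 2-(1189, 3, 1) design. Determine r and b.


An STS(v) is a 2-(v, 3, 1) BIBD: block size k = 3, λ = 1.
Replication: r(k − 1) = λ(v − 1) ⇒ r·2 = 1189 − 1 = 1188 ⇒ r = 594.
Block count: b = v(v − 1)/6 = 1189·1188/6 = 1412532/6 = 235422.
(Check via bk = vr: 235422·3 = 706266 = 1189·594 = 706266 ✓.)

r = 594, b = 235422.


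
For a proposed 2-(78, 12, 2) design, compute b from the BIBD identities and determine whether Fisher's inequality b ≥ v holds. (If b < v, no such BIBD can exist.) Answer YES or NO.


r = λ(v − 1)/(k − 1) = 2·77/11 = 14.
b = vr/k = 78·14/12 = 91.
Fisher's inequality: b ≥ v ⇔ 91 ≥ 78? YES.

YES


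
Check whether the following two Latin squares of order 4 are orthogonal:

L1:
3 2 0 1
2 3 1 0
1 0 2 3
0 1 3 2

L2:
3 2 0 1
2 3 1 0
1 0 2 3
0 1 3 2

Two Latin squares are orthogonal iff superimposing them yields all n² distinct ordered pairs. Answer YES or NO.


Form the n² = 16 superimposed pairs (L1[i][j], L2[i][j]), row by row (rows and columns indexed from 0):
row 0: (3,3) (2,2) (0,0) (1,1)
row 1: (2,2) (3,3) (1,1) (0,0)
row 2: (1,1) (0,0) (2,2) (3,3)
row 3: (0,0) (1,1) (3,3) (2,2)
Orthogonality requires all 16 pairs distinct.
But the pair (2,2) repeats: cell (0,1) has L1 = 2, L2 = 2, and cell (1,0) has L1 = 2, L2 = 2.
A repeated pair means some other pair never occurs (only 4 distinct pairs out of 16), so the squares are not orthogonal.
Conclusion: NO.

NO


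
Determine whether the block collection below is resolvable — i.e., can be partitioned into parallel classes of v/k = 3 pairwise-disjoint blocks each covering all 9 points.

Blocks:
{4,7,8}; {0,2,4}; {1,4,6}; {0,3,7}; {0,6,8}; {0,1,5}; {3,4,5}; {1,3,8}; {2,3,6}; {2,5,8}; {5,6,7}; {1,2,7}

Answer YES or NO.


v = 9, block size k = 3, number of blocks = 12.
For resolvability, blocks must partition into parallel classes of size v/k = 3.
Total blocks must therefore be a multiple of 3: 12 = 3·4 + 0 ⇒ divisible ✓.
Greedy packing gives 4 candidate class(es). Each should be a full parallel class (size 3, covers all 9 points).
  Class 1 (3 blocks): {4,7,8}; {0,1,5}; {2,3,6}. Points covered: [0, 1, 2, 3, 4, 5, 6, 7, 8].
  Class 2 (3 blocks): {0,2,4}; {1,3,8}; {5,6,7}. Points covered: [0, 1, 2, 3, 4, 5, 6, 7, 8].
  Class 3 (3 blocks): {1,4,6}; {0,3,7}; {2,5,8}. Points covered: [0, 1, 2, 3, 4, 5, 6, 7, 8].
  Class 4 (3 blocks): {0,6,8}; {3,4,5}; {1,2,7}. Points covered: [0, 1, 2, 3, 4, 5, 6, 7, 8].
All classes full (size 3)? YES. All classes cover every point? YES.
Resolvable? YES.

YES


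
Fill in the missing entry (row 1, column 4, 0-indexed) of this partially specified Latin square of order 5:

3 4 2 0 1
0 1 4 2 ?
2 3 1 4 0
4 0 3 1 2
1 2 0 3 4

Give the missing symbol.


Row 1 contains symbols [0, 1, 2, 4] — missing [3].
Column 4 contains symbols [0, 1, 2, 4] — missing [3].
The missing symbol must appear in both missing sets; intersection = [3].
Therefore the hidden value is 3.

Missing value = 3.


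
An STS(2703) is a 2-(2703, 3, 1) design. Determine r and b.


An STS(v) is a 2-(v, 3, 1) BIBD: block size k = 3, λ = 1.
Replication: r(k − 1) = λ(v − 1) ⇒ r·2 = 2703 − 1 = 2702 ⇒ r = 1351.
Block count: b = v(v − 1)/6 = 2703·2702/6 = 7303506/6 = 1217251.
(Check via bk = vr: 1217251·3 = 3651753 = 2703·1351 = 3651753 ✓.)

r = 1351, b = 1217251.


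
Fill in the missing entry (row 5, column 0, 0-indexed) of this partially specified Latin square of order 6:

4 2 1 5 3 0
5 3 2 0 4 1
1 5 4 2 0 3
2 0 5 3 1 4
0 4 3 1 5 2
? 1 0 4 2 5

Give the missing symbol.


Row 5 contains symbols [0, 1, 2, 4, 5] — missing [3].
Column 0 contains symbols [0, 1, 2, 4, 5] — missing [3].
The missing symbol must appear in both missing sets; intersection = [3].
Therefore the hidden value is 3.

Missing value = 3.


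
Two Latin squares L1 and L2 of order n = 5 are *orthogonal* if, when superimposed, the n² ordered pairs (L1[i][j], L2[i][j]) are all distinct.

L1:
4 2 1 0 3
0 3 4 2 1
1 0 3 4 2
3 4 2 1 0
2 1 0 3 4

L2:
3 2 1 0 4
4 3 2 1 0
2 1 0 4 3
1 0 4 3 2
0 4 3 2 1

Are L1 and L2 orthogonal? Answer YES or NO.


Form the n² = 25 superimposed pairs (L1[i][j], L2[i][j]), row by row (rows and columns indexed from 0):
row 0: (4,3) (2,2) (1,1) (0,0) (3,4)
row 1: (0,4) (3,3) (4,2) (2,1) (1,0)
row 2: (1,2) (0,1) (3,0) (4,4) (2,3)
row 3: (3,1) (4,0) (2,4) (1,3) (0,2)
row 4: (2,0) (1,4) (0,3) (3,2) (4,1)
Orthogonality requires all 25 pairs distinct.
Check by first coordinate: for each symbol s of L1, list the L2 entries in the n cells where L1 = s; they must all differ.
  L1 = 0: L2 entries (in reading order) 0, 4, 1, 2, 3 — all 5 distinct ✓
  L1 = 1: L2 entries (in reading order) 1, 0, 2, 3, 4 — all 5 distinct ✓
  L1 = 2: L2 entries (in reading order) 2, 1, 3, 4, 0 — all 5 distinct ✓
  L1 = 3: L2 entries (in reading order) 4, 3, 0, 1, 2 — all 5 distinct ✓
  L1 = 4: L2 entries (in reading order) 3, 2, 4, 0, 1 — all 5 distinct ✓
Every symbol of L1 meets every symbol of L2 exactly once, so all 25 pairs are distinct (25 of 25).
Conclusion: YES.

YES


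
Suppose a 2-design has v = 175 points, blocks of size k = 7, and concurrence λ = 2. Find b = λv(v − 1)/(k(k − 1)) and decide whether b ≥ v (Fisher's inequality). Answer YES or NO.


b = λv(v − 1)/(k(k − 1)) = 2·175·174/(7·6) = 60900/42 = 1450.
Compare with v = 175: b ≥ v, so Fisher's inequality holds.

YES


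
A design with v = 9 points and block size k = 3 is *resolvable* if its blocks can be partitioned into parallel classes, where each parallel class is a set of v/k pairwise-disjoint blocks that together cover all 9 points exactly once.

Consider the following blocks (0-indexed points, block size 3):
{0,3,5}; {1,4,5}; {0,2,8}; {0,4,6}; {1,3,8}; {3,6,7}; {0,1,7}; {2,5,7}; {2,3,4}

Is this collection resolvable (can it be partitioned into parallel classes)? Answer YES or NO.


v = 9, block size k = 3, number of blocks = 9.
For resolvability, blocks must partition into parallel classes of size v/k = 3.
Total blocks must therefore be a multiple of 3: 9 = 3·3 + 0 ⇒ divisible ✓.
Consider block {0,3,5}. It intersects every other block in the collection, so no parallel class of size 3 can contain it.
Since every block must belong to some parallel class in a resolution, the collection cannot be partitioned into parallel classes.
Resolvable? NO.

NO


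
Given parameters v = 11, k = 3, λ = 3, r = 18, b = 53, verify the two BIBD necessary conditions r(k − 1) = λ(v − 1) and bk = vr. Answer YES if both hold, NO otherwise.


Condition (i): r(k − 1) = 18·2 = 36; λ(v − 1) = 3·10 = 30. Match? NO.
Condition (ii): bk = 53·3 = 159; vr = 11·18 = 198. Match? NO.
Both conditions hold? NO.

NO


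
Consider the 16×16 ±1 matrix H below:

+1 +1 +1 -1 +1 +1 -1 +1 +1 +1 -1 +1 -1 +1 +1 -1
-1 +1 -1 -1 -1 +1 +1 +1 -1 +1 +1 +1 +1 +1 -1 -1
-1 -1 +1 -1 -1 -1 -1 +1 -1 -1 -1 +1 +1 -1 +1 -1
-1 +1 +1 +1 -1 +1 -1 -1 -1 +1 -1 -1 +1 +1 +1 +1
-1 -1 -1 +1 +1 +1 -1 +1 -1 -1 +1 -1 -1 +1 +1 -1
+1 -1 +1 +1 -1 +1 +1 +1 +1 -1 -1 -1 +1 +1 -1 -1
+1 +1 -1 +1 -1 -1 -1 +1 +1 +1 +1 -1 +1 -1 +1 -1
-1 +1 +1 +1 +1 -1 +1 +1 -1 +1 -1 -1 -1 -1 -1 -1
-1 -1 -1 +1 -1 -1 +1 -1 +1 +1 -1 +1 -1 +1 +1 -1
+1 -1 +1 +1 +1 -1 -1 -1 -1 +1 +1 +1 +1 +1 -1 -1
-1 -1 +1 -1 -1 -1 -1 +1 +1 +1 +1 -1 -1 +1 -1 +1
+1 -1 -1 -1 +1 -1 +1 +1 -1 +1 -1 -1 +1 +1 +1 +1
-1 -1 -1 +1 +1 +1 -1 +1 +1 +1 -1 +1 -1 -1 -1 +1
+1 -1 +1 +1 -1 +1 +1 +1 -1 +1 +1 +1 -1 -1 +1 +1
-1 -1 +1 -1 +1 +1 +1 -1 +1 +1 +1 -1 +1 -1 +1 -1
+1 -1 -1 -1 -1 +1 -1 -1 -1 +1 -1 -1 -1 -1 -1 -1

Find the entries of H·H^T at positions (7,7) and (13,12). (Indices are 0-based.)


Row 7 of H: [-1, 1, 1, 1, 1, -1, 1, 1, -1, 1, -1, -1, -1, -1, -1, -1].
Row 12 of H: [-1, -1, -1, 1, 1, 1, -1, 1, 1, 1, -1, 1, -1, -1, -1, 1].
Row 13 of H: [1, -1, 1, 1, -1, 1, 1, 1, -1, 1, 1, 1, -1, -1, 1, 1].
(H·H^T)[7][7] = Σ_j H[7][j]·H[7][j] = (-1)² + (1)² + (1)² + (1)² + (1)² + (-1)² + (1)² + (1)² + (-1)² + (1)² + (-1)² + (-1)² + (-1)² + (-1)² + (-1)² + (-1)² = 1 + 1 + 1 + 1 + 1 + 1 + 1 + 1 + 1 + 1 + 1 + 1 + 1 + 1 + 1 + 1 = 16.
(H·H^T)[13][12] = Σ_j H[13][j]·H[12][j] = (1)·(-1) + (-1)·(-1) + (1)·(-1) + (1)·(1) + (-1)·(1) + (1)·(1) + (1)·(-1) + (1)·(1) + (-1)·(1) + (1)·(1) + (1)·(-1) + (1)·(1) + (-1)·(-1) + (-1)·(-1) + (1)·(-1) + (1)·(1) = -1 + 1 + -1 + 1 + -1 + 1 + -1 + 1 + -1 + 1 + -1 + 1 + 1 + 1 + -1 + 1 = 2.
Rows 13 and 12 are not orthogonal (dot product = 2 ≠ 0), so H is not a Hadamard matrix.

(7,7) entry = 16; (13,12) entry = 2.


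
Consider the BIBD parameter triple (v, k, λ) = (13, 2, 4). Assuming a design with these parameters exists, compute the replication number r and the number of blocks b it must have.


Any 2-(v, k, λ) BIBD satisfies two necessary conditions:
  (i)  Each point sits in r blocks, and counting incidences through any fixed point gives r(k − 1) = λ(v − 1), so r = λ(v − 1)/(k − 1).
  (ii) Total incidences bk = vr, so b = vr/k.
Step 1: r = λ(v − 1)/(k − 1) = 4·(13 − 1)/(2 − 1) = 4·12/1 = 48/1 = 48.
Step 2: b = vr/k = 13·48/2 = 624/2 = 312.
Check integrality: r = 48 ∈ Z ✓, b = 312 ∈ Z ✓.
(These identities are necessary conditions: they determine r and b for any design with these parameters, but do not by themselves prove that one exists.)

r = 48, b = 312.


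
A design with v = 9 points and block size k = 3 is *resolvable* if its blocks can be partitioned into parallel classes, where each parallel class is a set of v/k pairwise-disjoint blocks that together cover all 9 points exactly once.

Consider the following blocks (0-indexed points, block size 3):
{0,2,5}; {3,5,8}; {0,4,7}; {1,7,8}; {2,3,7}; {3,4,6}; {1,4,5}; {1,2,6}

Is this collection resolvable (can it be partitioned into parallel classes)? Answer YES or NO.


v = 9, block size k = 3, number of blocks = 8.
For resolvability, blocks must partition into parallel classes of size v/k = 3.
Total blocks must therefore be a multiple of 3: 8 = 3·2 + 2 ⇒ not divisible ✗.
Resolvable? NO.

NO


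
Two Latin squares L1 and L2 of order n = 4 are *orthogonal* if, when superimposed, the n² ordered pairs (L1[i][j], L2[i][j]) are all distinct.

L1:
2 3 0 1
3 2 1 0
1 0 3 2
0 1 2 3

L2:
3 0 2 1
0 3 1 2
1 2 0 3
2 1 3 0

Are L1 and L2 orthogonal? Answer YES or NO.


Form the n² = 16 superimposed pairs (L1[i][j], L2[i][j]), row by row (rows and columns indexed from 0):
row 0: (2,3) (3,0) (0,2) (1,1)
row 1: (3,0) (2,3) (1,1) (0,2)
row 2: (1,1) (0,2) (3,0) (2,3)
row 3: (0,2) (1,1) (2,3) (3,0)
Orthogonality requires all 16 pairs distinct.
But the pair (3,0) repeats: cell (0,1) has L1 = 3, L2 = 0, and cell (1,0) has L1 = 3, L2 = 0.
A repeated pair means some other pair never occurs (only 4 distinct pairs out of 16), so the squares are not orthogonal.
Conclusion: NO.

NO


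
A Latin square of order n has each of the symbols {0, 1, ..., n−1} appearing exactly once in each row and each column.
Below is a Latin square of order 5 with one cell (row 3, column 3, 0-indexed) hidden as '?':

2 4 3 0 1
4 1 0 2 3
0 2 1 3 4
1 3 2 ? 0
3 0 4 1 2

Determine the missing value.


Row 3 contains symbols [0, 1, 2, 3] — missing [4].
Column 3 contains symbols [0, 1, 2, 3] — missing [4].
The missing symbol must appear in both missing sets; intersection = [4].
Therefore the hidden value is 4.

Missing value = 4.


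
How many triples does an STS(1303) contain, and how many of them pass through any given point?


An STS(v) is a 2-(v, 3, 1) BIBD: block size k = 3, λ = 1.
Replication: r(k − 1) = λ(v − 1) ⇒ r·2 = 1303 − 1 = 1302 ⇒ r = 651.
Block count: b = v(v − 1)/6 = 1303·1302/6 = 1696506/6 = 282751.
(Check via bk = vr: 282751·3 = 848253 = 1303·651 = 848253 ✓.)

r = 651, b = 282751.


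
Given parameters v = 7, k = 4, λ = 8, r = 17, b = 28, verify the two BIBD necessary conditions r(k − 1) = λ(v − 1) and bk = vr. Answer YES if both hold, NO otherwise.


Condition (i): r(k − 1) = 17·3 = 51; λ(v − 1) = 8·6 = 48. Match? NO.
Condition (ii): bk = 28·4 = 112; vr = 7·17 = 119. Match? NO.
Both conditions hold? NO.

NO


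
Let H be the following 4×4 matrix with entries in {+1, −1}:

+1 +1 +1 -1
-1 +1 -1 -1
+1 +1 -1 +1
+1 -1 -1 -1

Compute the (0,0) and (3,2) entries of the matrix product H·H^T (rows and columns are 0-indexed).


Row 0 of H: [1, 1, 1, -1].
Row 2 of H: [1, 1, -1, 1].
Row 3 of H: [1, -1, -1, -1].
(H·H^T)[0][0] = Σ_j H[0][j]·H[0][j] = (1)² + (1)² + (1)² + (-1)² = 1 + 1 + 1 + 1 = 4.
(H·H^T)[3][2] = Σ_j H[3][j]·H[2][j] = (1)·(1) + (-1)·(1) + (-1)·(-1) + (-1)·(1) = 1 + -1 + 1 + -1 = 0.
So rows 3 and 2 are orthogonal; the diagonal entry equals n = 4.

(0,0) entry = 4; (3,2) entry = 0.


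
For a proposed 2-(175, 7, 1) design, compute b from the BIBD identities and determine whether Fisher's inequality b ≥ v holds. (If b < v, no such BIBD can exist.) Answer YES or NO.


b = λv(v − 1)/(k(k − 1)) = 1·175·174/(7·6) = 30450/42 = 725.
Compare with v = 175: b ≥ v, so Fisher's inequality holds.

YES


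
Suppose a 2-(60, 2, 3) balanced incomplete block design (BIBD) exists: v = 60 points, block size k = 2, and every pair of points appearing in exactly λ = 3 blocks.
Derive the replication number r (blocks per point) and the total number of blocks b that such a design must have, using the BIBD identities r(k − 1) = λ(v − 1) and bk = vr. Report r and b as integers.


Any 2-(v, k, λ) BIBD satisfies two necessary conditions:
  (i)  Each point sits in r blocks, and counting incidences through any fixed point gives r(k − 1) = λ(v − 1), so r = λ(v − 1)/(k − 1).
  (ii) Total incidences bk = vr, so b = vr/k.
Step 1: r = λ(v − 1)/(k − 1) = 3·(60 − 1)/(2 − 1) = 3·59/1 = 177/1 = 177.
Step 2: b = vr/k = 60·177/2 = 10620/2 = 5310.
Check integrality: r = 177 ∈ Z ✓, b = 5310 ∈ Z ✓.
(These identities are necessary conditions: they determine r and b for any design with these parameters, but do not by themselves prove that one exists.)

r = 177, b = 5310.


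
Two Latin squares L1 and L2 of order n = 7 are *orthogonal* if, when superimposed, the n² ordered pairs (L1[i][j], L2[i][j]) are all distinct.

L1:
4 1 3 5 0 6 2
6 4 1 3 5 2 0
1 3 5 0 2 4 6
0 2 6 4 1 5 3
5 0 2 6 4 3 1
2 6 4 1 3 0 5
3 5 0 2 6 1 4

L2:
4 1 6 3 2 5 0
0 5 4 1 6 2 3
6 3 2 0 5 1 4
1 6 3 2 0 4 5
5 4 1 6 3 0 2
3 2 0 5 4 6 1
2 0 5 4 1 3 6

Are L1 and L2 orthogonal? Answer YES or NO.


Form the n² = 49 superimposed pairs (L1[i][j], L2[i][j]), row by row (rows and columns indexed from 0):
row 0: (4,4) (1,1) (3,6) (5,3) (0,2) (6,5) (2,0)
row 1: (6,0) (4,5) (1,4) (3,1) (5,6) (2,2) (0,3)
row 2: (1,6) (3,3) (5,2) (0,0) (2,5) (4,1) (6,4)
row 3: (0,1) (2,6) (6,3) (4,2) (1,0) (5,4) (3,5)
row 4: (5,5) (0,4) (2,1) (6,6) (4,3) (3,0) (1,2)
row 5: (2,3) (6,2) (4,0) (1,5) (3,4) (0,6) (5,1)
row 6: (3,2) (5,0) (0,5) (2,4) (6,1) (1,3) (4,6)
Orthogonality requires all 49 pairs distinct.
Check by first coordinate: for each symbol s of L1, list the L2 entries in the n cells where L1 = s; they must all differ.
  L1 = 0: L2 entries (in reading order) 2, 3, 0, 1, 4, 6, 5 — all 7 distinct ✓
  L1 = 1: L2 entries (in reading order) 1, 4, 6, 0, 2, 5, 3 — all 7 distinct ✓
  L1 = 2: L2 entries (in reading order) 0, 2, 5, 6, 1, 3, 4 — all 7 distinct ✓
  L1 = 3: L2 entries (in reading order) 6, 1, 3, 5, 0, 4, 2 — all 7 distinct ✓
  L1 = 4: L2 entries (in reading order) 4, 5, 1, 2, 3, 0, 6 — all 7 distinct ✓
  L1 = 5: L2 entries (in reading order) 3, 6, 2, 4, 5, 1, 0 — all 7 distinct ✓
  L1 = 6: L2 entries (in reading order) 5, 0, 4, 3, 6, 2, 1 — all 7 distinct ✓
Every symbol of L1 meets every symbol of L2 exactly once, so all 49 pairs are distinct (49 of 49).
Conclusion: YES.

YES


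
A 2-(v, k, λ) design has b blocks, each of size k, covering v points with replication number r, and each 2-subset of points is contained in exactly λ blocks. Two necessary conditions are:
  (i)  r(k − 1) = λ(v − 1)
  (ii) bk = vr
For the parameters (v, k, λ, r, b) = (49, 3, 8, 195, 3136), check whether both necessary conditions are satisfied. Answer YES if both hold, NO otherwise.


Condition (i): r(k − 1) = 195·2 = 390; λ(v − 1) = 8·48 = 384. Match? NO.
Condition (ii): bk = 3136·3 = 9408; vr = 49·195 = 9555. Match? NO.
Both conditions hold? NO.

NO


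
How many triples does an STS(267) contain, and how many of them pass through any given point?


An STS(v) is a 2-(v, 3, 1) BIBD: block size k = 3, λ = 1.
Replication: r(k − 1) = λ(v − 1) ⇒ r·2 = 267 − 1 = 266 ⇒ r = 133.
Block count: bk = vr ⇒ b·3 = 267·133 = 35511 ⇒ b = 11837.
(Check via b = v(v − 1)/6 = 267·266/6 = 71022/6 = 11837.)

r = 133, b = 11837.


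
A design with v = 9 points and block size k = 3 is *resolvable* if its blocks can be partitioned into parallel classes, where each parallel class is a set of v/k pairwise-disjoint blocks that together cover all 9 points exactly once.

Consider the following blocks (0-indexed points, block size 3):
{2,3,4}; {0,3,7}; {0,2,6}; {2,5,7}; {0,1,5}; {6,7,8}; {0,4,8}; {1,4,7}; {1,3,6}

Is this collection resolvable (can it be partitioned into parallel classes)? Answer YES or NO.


v = 9, block size k = 3, number of blocks = 9.
For resolvability, blocks must partition into parallel classes of size v/k = 3.
Total blocks must therefore be a multiple of 3: 9 = 3·3 + 0 ⇒ divisible ✓.
Consider block {0,3,7}. It intersects every other block in the collection, so no parallel class of size 3 can contain it.
Since every block must belong to some parallel class in a resolution, the collection cannot be partitioned into parallel classes.
Resolvable? NO.

NO


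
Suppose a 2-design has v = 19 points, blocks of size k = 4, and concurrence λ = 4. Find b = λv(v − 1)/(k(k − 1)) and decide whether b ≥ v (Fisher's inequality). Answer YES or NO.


r = λ(v − 1)/(k − 1) = 4·18/3 = 24.
b = vr/k = 19·24/4 = 114.
Fisher's inequality: b ≥ v ⇔ 114 ≥ 19? YES.

YES


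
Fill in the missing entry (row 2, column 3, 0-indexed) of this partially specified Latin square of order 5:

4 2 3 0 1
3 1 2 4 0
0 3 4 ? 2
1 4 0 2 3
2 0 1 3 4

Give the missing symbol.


Row 2 contains symbols [0, 2, 3, 4] — missing [1].
Column 3 contains symbols [0, 2, 3, 4] — missing [1].
The missing symbol must appear in both missing sets; intersection = [1].
Therefore the hidden value is 1.

Missing value = 1.


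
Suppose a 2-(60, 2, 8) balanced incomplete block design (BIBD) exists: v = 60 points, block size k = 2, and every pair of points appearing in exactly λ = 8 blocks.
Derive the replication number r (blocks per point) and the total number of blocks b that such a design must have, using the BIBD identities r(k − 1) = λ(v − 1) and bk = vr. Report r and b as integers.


Any 2-(v, k, λ) BIBD satisfies two necessary conditions:
  (i)  Each point sits in r blocks, and counting incidences through any fixed point gives r(k − 1) = λ(v − 1), so r = λ(v − 1)/(k − 1).
  (ii) Total incidences bk = vr, so b = vr/k.
Step 1: r = λ(v − 1)/(k − 1) = 8·(60 − 1)/(2 − 1) = 8·59/1 = 472/1 = 472.
Step 2: b = vr/k = 60·472/2 = 28320/2 = 14160.
Check integrality: r = 472 ∈ Z ✓, b = 14160 ∈ Z ✓.
(These identities are necessary conditions: they determine r and b for any design with these parameters, but do not by themselves prove that one exists.)

r = 472, b = 14160.


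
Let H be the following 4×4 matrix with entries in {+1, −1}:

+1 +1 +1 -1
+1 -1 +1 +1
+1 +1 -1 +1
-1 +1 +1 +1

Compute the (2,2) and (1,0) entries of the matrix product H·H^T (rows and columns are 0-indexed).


Row 0 of H: [1, 1, 1, -1].
Row 1 of H: [1, -1, 1, 1].
Row 2 of H: [1, 1, -1, 1].
(H·H^T)[2][2] = Σ_j H[2][j]·H[2][j] = (1)² + (1)² + (-1)² + (1)² = 1 + 1 + 1 + 1 = 4.
(H·H^T)[1][0] = Σ_j H[1][j]·H[0][j] = (1)·(1) + (-1)·(1) + (1)·(1) + (1)·(-1) = 1 + -1 + 1 + -1 = 0.
So rows 1 and 0 are orthogonal; the diagonal entry equals n = 4.

(2,2) entry = 4; (1,0) entry = 0.


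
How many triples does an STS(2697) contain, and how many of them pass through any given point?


An STS(v) is a 2-(v, 3, 1) BIBD: block size k = 3, λ = 1.
Replication: r(k − 1) = λ(v − 1) ⇒ r·2 = 2697 − 1 = 2696 ⇒ r = 1348.
Block count: bk = vr ⇒ b·3 = 2697·1348 = 3635556 ⇒ b = 1211852.

r = 1348, b = 1211852.


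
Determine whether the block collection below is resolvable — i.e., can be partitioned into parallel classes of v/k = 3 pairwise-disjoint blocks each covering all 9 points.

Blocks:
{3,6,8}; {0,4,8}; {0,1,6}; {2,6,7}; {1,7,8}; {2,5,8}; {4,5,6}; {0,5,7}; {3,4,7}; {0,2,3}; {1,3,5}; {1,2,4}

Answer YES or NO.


v = 9, block size k = 3, number of blocks = 12.
For resolvability, blocks must partition into parallel classes of size v/k = 3.
Total blocks must therefore be a multiple of 3: 12 = 3·4 + 0 ⇒ divisible ✓.
Greedy packing gives 4 candidate class(es). Each should be a full parallel class (size 3, covers all 9 points).
  Class 1 (3 blocks): {3,6,8}; {0,5,7}; {1,2,4}. Points covered: [0, 1, 2, 3, 4, 5, 6, 7, 8].
  Class 2 (3 blocks): {0,4,8}; {2,6,7}; {1,3,5}. Points covered: [0, 1, 2, 3, 4, 5, 6, 7, 8].
  Class 3 (3 blocks): {0,1,6}; {2,5,8}; {3,4,7}. Points covered: [0, 1, 2, 3, 4, 5, 6, 7, 8].
  Class 4 (3 blocks): {1,7,8}; {4,5,6}; {0,2,3}. Points covered: [0, 1, 2, 3, 4, 5, 6, 7, 8].
All classes full (size 3)? YES. All classes cover every point? YES.
Resolvable? YES.

YES


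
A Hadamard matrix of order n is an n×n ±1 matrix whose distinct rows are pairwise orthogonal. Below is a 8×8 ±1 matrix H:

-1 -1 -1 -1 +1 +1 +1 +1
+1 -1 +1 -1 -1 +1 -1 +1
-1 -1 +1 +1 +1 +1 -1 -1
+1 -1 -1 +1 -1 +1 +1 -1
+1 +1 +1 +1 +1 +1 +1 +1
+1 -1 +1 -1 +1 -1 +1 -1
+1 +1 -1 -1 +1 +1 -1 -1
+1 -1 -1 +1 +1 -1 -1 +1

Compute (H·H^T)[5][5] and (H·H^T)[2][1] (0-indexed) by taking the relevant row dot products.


Row 1 of H: [1, -1, 1, -1, -1, 1, -1, 1].
Row 2 of H: [-1, -1, 1, 1, 1, 1, -1, -1].
Row 5 of H: [1, -1, 1, -1, 1, -1, 1, -1].
(H·H^T)[5][5] = Σ_j H[5][j]·H[5][j] = (1)² + (-1)² + (1)² + (-1)² + (1)² + (-1)² + (1)² + (-1)² = 1 + 1 + 1 + 1 + 1 + 1 + 1 + 1 = 8.
(H·H^T)[2][1] = Σ_j H[2][j]·H[1][j] = (-1)·(1) + (-1)·(-1) + (1)·(1) + (1)·(-1) + (1)·(-1) + (1)·(1) + (-1)·(-1) + (-1)·(1) = -1 + 1 + 1 + -1 + -1 + 1 + 1 + -1 = 0.
So rows 2 and 1 are orthogonal; the diagonal entry equals n = 8.

(5,5) entry = 8; (2,1) entry = 0.


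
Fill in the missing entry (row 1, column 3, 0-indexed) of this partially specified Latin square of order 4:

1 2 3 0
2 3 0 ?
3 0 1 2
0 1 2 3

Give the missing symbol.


Row 1 contains symbols [0, 2, 3] — missing [1].
Column 3 contains symbols [0, 2, 3] — missing [1].
The missing symbol must appear in both missing sets; intersection = [1].
Therefore the hidden value is 1.

Missing value = 1.


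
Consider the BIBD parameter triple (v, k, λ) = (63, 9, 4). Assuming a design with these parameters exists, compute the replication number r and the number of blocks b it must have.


Any 2-(v, k, λ) BIBD satisfies two necessary conditions:
  (i)  Each point sits in r blocks, and counting incidences through any fixed point gives r(k − 1) = λ(v − 1), so r = λ(v − 1)/(k − 1).
  (ii) Total incidences bk = vr, so b = vr/k.
Step 1: r = λ(v − 1)/(k − 1) = 4·(63 − 1)/(9 − 1) = 4·62/8 = 248/8 = 31.
Step 2: b = vr/k = 63·31/9 = 1953/9 = 217.
Check integrality: r = 31 ∈ Z ✓, b = 217 ∈ Z ✓.
(These identities are necessary conditions: they determine r and b for any design with these parameters, but do not by themselves prove that one exists.)

r = 31, b = 217.


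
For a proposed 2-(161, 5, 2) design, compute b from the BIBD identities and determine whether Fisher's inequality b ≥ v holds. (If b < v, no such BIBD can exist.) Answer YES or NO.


b = λv(v − 1)/(k(k − 1)) = 2·161·160/(5·4) = 51520/20 = 2576.
Compare with v = 161: b ≥ v, so Fisher's inequality holds.

YES


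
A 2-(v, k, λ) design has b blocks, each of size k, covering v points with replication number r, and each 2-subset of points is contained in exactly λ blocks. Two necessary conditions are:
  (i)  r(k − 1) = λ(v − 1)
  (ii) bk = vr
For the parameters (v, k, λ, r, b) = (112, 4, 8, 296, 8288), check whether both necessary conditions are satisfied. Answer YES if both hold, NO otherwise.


Condition (i): r(k − 1) = 296·3 = 888; λ(v − 1) = 8·111 = 888. Match? YES.
Condition (ii): bk = 8288·4 = 33152; vr = 112·296 = 33152. Match? YES.
Both conditions hold? YES.

YES


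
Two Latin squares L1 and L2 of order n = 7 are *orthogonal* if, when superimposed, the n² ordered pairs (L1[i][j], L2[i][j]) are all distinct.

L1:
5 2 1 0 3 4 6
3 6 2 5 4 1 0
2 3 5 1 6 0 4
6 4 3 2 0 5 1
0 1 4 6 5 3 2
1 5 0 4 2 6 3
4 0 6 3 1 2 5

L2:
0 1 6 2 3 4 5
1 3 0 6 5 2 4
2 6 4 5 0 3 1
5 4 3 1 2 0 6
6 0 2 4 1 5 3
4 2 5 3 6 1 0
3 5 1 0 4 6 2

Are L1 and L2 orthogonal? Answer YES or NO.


Form the n² = 49 superimposed pairs (L1[i][j], L2[i][j]), row by row (rows and columns indexed from 0):
row 0: (5,0) (2,1) (1,6) (0,2) (3,3) (4,4) (6,5)
row 1: (3,1) (6,3) (2,0) (5,6) (4,5) (1,2) (0,4)
row 2: (2,2) (3,6) (5,4) (1,5) (6,0) (0,3) (4,1)
row 3: (6,5) (4,4) (3,3) (2,1) (0,2) (5,0) (1,6)
row 4: (0,6) (1,0) (4,2) (6,4) (5,1) (3,5) (2,3)
row 5: (1,4) (5,2) (0,5) (4,3) (2,6) (6,1) (3,0)
row 6: (4,3) (0,5) (6,1) (3,0) (1,4) (2,6) (5,2)
Orthogonality requires all 49 pairs distinct.
But the pair (6,5) repeats: cell (0,6) has L1 = 6, L2 = 5, and cell (3,0) has L1 = 6, L2 = 5.
A repeated pair means some other pair never occurs (only 35 distinct pairs out of 49), so the squares are not orthogonal.
Conclusion: NO.

NO


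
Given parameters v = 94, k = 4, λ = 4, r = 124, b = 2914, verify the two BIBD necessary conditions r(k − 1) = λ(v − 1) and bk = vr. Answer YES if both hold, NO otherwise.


Condition (i): r(k − 1) = 124·3 = 372; λ(v − 1) = 4·93 = 372. Match? YES.
Condition (ii): bk = 2914·4 = 11656; vr = 94·124 = 11656. Match? YES.
Both conditions hold? YES.

YES


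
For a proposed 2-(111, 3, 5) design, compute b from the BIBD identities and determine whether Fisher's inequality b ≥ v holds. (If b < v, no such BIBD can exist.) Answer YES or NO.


r = λ(v − 1)/(k − 1) = 5·110/2 = 275.
b = vr/k = 111·275/3 = 10175.
Fisher's inequality: b ≥ v ⇔ 10175 ≥ 111? YES.

YES


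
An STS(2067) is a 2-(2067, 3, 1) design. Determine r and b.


An STS(v) is a 2-(v, 3, 1) BIBD: block size k = 3, λ = 1.
Replication: r(k − 1) = λ(v − 1) ⇒ r·2 = 2067 − 1 = 2066 ⇒ r = 1033.
Block count: b = v(v − 1)/6 = 2067·2066/6 = 4270422/6 = 711737.
(Check via bk = vr: 711737·3 = 2135211 = 2067·1033 = 2135211 ✓.)

r = 1033, b = 711737.


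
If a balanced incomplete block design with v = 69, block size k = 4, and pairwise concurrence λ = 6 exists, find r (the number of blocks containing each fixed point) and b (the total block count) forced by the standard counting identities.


Any 2-(v, k, λ) BIBD satisfies two necessary conditions:
  (i)  Each point sits in r blocks, and counting incidences through any fixed point gives r(k − 1) = λ(v − 1), so r = λ(v − 1)/(k − 1).
  (ii) Total incidences bk = vr, so b = vr/k.
Step 1: r = λ(v − 1)/(k − 1) = 6·(69 − 1)/(4 − 1) = 6·68/3 = 408/3 = 136.
Step 2: b = vr/k = 69·136/4 = 9384/4 = 2346.
Check integrality: r = 136 ∈ Z ✓, b = 2346 ∈ Z ✓.
(These identities are necessary conditions: they determine r and b for any design with these parameters, but do not by themselves prove that one exists.)

r = 136, b = 2346.


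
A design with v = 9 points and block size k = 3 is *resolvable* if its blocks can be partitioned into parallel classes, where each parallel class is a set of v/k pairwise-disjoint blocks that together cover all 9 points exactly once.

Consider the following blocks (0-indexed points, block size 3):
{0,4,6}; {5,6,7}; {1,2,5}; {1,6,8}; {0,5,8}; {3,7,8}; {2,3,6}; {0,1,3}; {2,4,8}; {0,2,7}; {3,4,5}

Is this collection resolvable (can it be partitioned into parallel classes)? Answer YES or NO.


v = 9, block size k = 3, number of blocks = 11.
For resolvability, blocks must partition into parallel classes of size v/k = 3.
Total blocks must therefore be a multiple of 3: 11 = 3·3 + 2 ⇒ not divisible ✗.
Resolvable? NO.

NO


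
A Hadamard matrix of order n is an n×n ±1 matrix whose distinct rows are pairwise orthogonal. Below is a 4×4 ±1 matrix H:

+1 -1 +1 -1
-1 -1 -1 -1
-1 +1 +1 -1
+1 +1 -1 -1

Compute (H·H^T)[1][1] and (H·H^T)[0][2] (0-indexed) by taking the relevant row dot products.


Row 0 of H: [1, -1, 1, -1].
Row 1 of H: [-1, -1, -1, -1].
Row 2 of H: [-1, 1, 1, -1].
(H·H^T)[1][1] = Σ_j H[1][j]·H[1][j] = (-1)² + (-1)² + (-1)² + (-1)² = 1 + 1 + 1 + 1 = 4.
(H·H^T)[0][2] = Σ_j H[0][j]·H[2][j] = (1)·(-1) + (-1)·(1) + (1)·(1) + (-1)·(-1) = -1 + -1 + 1 + 1 = 0.
So rows 0 and 2 are orthogonal; the diagonal entry equals n = 4.

(1,1) entry = 4; (0,2) entry = 0.


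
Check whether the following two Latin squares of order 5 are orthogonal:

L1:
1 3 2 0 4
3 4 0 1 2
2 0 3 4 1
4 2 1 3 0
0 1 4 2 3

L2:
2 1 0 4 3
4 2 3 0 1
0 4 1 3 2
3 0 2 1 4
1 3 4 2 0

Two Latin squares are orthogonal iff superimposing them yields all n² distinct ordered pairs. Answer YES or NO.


Form the n² = 25 superimposed pairs (L1[i][j], L2[i][j]), row by row (rows and columns indexed from 0):
row 0: (1,2) (3,1) (2,0) (0,4) (4,3)
row 1: (3,4) (4,2) (0,3) (1,0) (2,1)
row 2: (2,0) (0,4) (3,1) (4,3) (1,2)
row 3: (4,3) (2,0) (1,2) (3,1) (0,4)
row 4: (0,1) (1,3) (4,4) (2,2) (3,0)
Orthogonality requires all 25 pairs distinct.
But the pair (2,0) repeats: cell (0,2) has L1 = 2, L2 = 0, and cell (2,0) has L1 = 2, L2 = 0.
A repeated pair means some other pair never occurs (only 15 distinct pairs out of 25), so the squares are not orthogonal.
Conclusion: NO.

NO


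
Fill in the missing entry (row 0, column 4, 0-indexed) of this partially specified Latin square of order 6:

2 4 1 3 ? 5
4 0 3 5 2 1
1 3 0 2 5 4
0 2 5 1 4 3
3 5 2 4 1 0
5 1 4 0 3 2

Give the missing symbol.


Row 0 contains symbols [1, 2, 3, 4, 5] — missing [0].
Column 4 contains symbols [1, 2, 3, 4, 5] — missing [0].
The missing symbol must appear in both missing sets; intersection = [0].
Therefore the hidden value is 0.

Missing value = 0.


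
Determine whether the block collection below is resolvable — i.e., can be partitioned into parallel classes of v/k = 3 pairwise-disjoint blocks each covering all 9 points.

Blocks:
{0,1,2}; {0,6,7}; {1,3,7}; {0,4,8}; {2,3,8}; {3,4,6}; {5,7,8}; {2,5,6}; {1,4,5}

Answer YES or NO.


v = 9, block size k = 3, number of blocks = 9.
For resolvability, blocks must partition into parallel classes of size v/k = 3.
Total blocks must therefore be a multiple of 3: 9 = 3·3 + 0 ⇒ divisible ✓.
Greedy packing gives 3 candidate class(es). Each should be a full parallel class (size 3, covers all 9 points).
  Class 1 (3 blocks): {0,1,2}; {3,4,6}; {5,7,8}. Points covered: [0, 1, 2, 3, 4, 5, 6, 7, 8].
  Class 2 (3 blocks): {0,6,7}; {2,3,8}; {1,4,5}. Points covered: [0, 1, 2, 3, 4, 5, 6, 7, 8].
  Class 3 (3 blocks): {1,3,7}; {0,4,8}; {2,5,6}. Points covered: [0, 1, 2, 3, 4, 5, 6, 7, 8].
All classes full (size 3)? YES. All classes cover every point? YES.
Resolvable? YES.

YES


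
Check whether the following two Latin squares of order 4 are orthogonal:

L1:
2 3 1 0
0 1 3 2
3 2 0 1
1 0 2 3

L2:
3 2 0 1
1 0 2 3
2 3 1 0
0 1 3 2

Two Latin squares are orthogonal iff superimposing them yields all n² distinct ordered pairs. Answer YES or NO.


Form the n² = 16 superimposed pairs (L1[i][j], L2[i][j]), row by row (rows and columns indexed from 0):
row 0: (2,3) (3,2) (1,0) (0,1)
row 1: (0,1) (1,0) (3,2) (2,3)
row 2: (3,2) (2,3) (0,1) (1,0)
row 3: (1,0) (0,1) (2,3) (3,2)
Orthogonality requires all 16 pairs distinct.
But the pair (0,1) repeats: cell (0,3) has L1 = 0, L2 = 1, and cell (1,0) has L1 = 0, L2 = 1.
A repeated pair means some other pair never occurs (only 4 distinct pairs out of 16), so the squares are not orthogonal.
Conclusion: NO.

NO


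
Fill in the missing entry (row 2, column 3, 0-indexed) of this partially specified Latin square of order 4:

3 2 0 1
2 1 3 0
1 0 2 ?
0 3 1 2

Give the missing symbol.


Row 2 contains symbols [0, 1, 2] — missing [3].
Column 3 contains symbols [0, 1, 2] — missing [3].
The missing symbol must appear in both missing sets; intersection = [3].
Therefore the hidden value is 3.

Missing value = 3.


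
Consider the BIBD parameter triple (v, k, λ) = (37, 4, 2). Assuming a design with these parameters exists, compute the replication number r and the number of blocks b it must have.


Any 2-(v, k, λ) BIBD satisfies two necessary conditions:
  (i)  Each point sits in r blocks, and counting incidences through any fixed point gives r(k − 1) = λ(v − 1), so r = λ(v − 1)/(k − 1).
  (ii) Total incidences bk = vr, so b = vr/k.
Step 1: r = λ(v − 1)/(k − 1) = 2·(37 − 1)/(4 − 1) = 2·36/3 = 72/3 = 24.
Step 2: b = vr/k = 37·24/4 = 888/4 = 222.
Check integrality: r = 24 ∈ Z ✓, b = 222 ∈ Z ✓.
(These identities are necessary conditions: they determine r and b for any design with these parameters, but do not by themselves prove that one exists.)

r = 24, b = 222.


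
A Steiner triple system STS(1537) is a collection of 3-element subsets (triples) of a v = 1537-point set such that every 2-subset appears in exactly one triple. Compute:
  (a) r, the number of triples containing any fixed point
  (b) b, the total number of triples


An STS(v) is a 2-(v, 3, 1) BIBD: block size k = 3, λ = 1.
Replication: r(k − 1) = λ(v − 1) ⇒ r·2 = 1537 − 1 = 1536 ⇒ r = 768.
Block count: bk = vr ⇒ b·3 = 1537·768 = 1180416 ⇒ b = 393472.
(Check via b = v(v − 1)/6 = 1537·1536/6 = 2360832/6 = 393472.)

r = 768, b = 393472.


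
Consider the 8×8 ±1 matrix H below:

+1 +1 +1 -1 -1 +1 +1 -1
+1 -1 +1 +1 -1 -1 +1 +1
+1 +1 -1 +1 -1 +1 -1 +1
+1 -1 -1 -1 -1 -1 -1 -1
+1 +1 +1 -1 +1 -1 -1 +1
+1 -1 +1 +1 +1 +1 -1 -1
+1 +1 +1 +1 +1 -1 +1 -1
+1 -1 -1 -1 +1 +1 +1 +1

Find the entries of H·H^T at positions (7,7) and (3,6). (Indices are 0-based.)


Row 3 of H: [1, -1, -1, -1, -1, -1, -1, -1].
Row 6 of H: [1, 1, 1, 1, 1, -1, 1, -1].
Row 7 of H: [1, -1, -1, -1, 1, 1, 1, 1].
(H·H^T)[7][7] = Σ_j H[7][j]·H[7][j] = (1)² + (-1)² + (-1)² + (-1)² + (1)² + (1)² + (1)² + (1)² = 1 + 1 + 1 + 1 + 1 + 1 + 1 + 1 = 8.
(H·H^T)[3][6] = Σ_j H[3][j]·H[6][j] = (1)·(1) + (-1)·(1) + (-1)·(1) + (-1)·(1) + (-1)·(1) + (-1)·(-1) + (-1)·(1) + (-1)·(-1) = 1 + -1 + -1 + -1 + -1 + 1 + -1 + 1 = -2.
Rows 3 and 6 are not orthogonal (dot product = -2 ≠ 0), so H is not a Hadamard matrix.

(7,7) entry = 8; (3,6) entry = -2.


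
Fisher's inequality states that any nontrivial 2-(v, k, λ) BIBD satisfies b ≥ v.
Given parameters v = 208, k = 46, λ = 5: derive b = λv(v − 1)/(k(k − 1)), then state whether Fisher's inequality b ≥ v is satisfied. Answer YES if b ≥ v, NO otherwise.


b = λv(v − 1)/(k(k − 1)) = 5·208·207/(46·45) = 215280/2070 = 104.
Compare with v = 208: b < v, so Fisher's inequality fails.

NO


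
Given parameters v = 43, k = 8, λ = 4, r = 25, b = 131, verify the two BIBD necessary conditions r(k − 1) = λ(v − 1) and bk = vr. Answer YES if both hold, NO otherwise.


Condition (i): r(k − 1) = 25·7 = 175; λ(v − 1) = 4·42 = 168. Match? NO.
Condition (ii): bk = 131·8 = 1048; vr = 43·25 = 1075. Match? NO.
Both conditions hold? NO.

NO


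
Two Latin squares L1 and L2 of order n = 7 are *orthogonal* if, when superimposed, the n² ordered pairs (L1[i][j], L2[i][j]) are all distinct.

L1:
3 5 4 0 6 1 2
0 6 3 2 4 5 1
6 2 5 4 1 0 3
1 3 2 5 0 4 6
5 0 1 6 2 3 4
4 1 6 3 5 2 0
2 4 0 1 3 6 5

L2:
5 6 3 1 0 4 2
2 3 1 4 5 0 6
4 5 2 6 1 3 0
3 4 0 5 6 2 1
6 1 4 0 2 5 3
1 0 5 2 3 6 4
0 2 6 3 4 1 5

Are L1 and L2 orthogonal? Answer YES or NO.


Form the n² = 49 superimposed pairs (L1[i][j], L2[i][j]), row by row (rows and columns indexed from 0):
row 0: (3,5) (5,6) (4,3) (0,1) (6,0) (1,4) (2,2)
row 1: (0,2) (6,3) (3,1) (2,4) (4,5) (5,0) (1,6)
row 2: (6,4) (2,5) (5,2) (4,6) (1,1) (0,3) (3,0)
row 3: (1,3) (3,4) (2,0) (5,5) (0,6) (4,2) (6,1)
row 4: (5,6) (0,1) (1,4) (6,0) (2,2) (3,5) (4,3)
row 5: (4,1) (1,0) (6,5) (3,2) (5,3) (2,6) (0,4)
row 6: (2,0) (4,2) (0,6) (1,3) (3,4) (6,1) (5,5)
Orthogonality requires all 49 pairs distinct.
But the pair (5,6) repeats: cell (0,1) has L1 = 5, L2 = 6, and cell (4,0) has L1 = 5, L2 = 6.
A repeated pair means some other pair never occurs (only 35 distinct pairs out of 49), so the squares are not orthogonal.
Conclusion: NO.

NO


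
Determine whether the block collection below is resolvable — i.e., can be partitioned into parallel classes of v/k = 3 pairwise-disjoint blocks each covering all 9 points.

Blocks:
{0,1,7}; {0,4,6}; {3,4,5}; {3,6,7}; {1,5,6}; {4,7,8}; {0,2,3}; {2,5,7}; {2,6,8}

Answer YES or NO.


v = 9, block size k = 3, number of blocks = 9.
For resolvability, blocks must partition into parallel classes of size v/k = 3.
Total blocks must therefore be a multiple of 3: 9 = 3·3 + 0 ⇒ divisible ✓.
Consider block {0,4,6}. The only other block(s) in the collection disjoint from it are {2,5,7} — just 1 block(s). Any parallel class containing {0,4,6} would need 2 other blocks each disjoint from it, so no parallel class of size 3 can contain {0,4,6}.
Since every block must belong to some parallel class in a resolution, the collection cannot be partitioned into parallel classes.
Resolvable? NO.

NO


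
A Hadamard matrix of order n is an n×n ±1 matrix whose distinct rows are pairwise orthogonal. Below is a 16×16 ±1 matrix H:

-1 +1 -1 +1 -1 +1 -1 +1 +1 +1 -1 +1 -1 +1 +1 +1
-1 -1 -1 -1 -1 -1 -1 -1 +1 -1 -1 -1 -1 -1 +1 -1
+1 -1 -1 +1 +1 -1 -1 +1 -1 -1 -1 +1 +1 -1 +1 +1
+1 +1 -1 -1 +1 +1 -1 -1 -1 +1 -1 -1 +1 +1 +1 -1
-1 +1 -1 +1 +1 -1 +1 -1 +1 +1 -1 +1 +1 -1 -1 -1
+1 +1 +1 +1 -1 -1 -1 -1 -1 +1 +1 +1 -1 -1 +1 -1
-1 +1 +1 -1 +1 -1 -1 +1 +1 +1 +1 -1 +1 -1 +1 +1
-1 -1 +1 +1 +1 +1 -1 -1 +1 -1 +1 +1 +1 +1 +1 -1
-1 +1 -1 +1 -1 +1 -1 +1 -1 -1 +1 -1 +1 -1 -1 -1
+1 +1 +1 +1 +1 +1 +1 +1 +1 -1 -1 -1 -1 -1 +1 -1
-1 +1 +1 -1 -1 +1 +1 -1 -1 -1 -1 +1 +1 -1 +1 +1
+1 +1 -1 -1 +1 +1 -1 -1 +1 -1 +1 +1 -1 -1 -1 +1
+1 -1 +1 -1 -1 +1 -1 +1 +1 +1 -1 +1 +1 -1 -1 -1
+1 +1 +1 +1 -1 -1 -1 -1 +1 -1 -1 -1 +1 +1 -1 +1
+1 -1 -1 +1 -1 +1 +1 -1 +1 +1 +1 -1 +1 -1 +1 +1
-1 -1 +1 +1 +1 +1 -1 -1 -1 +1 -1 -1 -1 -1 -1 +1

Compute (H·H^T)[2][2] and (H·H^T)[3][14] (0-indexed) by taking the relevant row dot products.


Row 2 of H: [1, -1, -1, 1, 1, -1, -1, 1, -1, -1, -1, 1, 1, -1, 1, 1].
Row 3 of H: [1, 1, -1, -1, 1, 1, -1, -1, -1, 1, -1, -1, 1, 1, 1, -1].
Row 14 of H: [1, -1, -1, 1, -1, 1, 1, -1, 1, 1, 1, -1, 1, -1, 1, 1].
(H·H^T)[2][2] = Σ_j H[2][j]·H[2][j] = (1)² + (-1)² + (-1)² + (1)² + (1)² + (-1)² + (-1)² + (1)² + (-1)² + (-1)² + (-1)² + (1)² + (1)² + (-1)² + (1)² + (1)² = 1 + 1 + 1 + 1 + 1 + 1 + 1 + 1 + 1 + 1 + 1 + 1 + 1 + 1 + 1 + 1 = 16.
(H·H^T)[3][14] = Σ_j H[3][j]·H[14][j] = (1)·(1) + (1)·(-1) + (-1)·(-1) + (-1)·(1) + (1)·(-1) + (1)·(1) + (-1)·(1) + (-1)·(-1) + (-1)·(1) + (1)·(1) + (-1)·(1) + (-1)·(-1) + (1)·(1) + (1)·(-1) + (1)·(1) + (-1)·(1) = 1 + -1 + 1 + -1 + -1 + 1 + -1 + 1 + -1 + 1 + -1 + 1 + 1 + -1 + 1 + -1 = 0.
So rows 3 and 14 are orthogonal; the diagonal entry equals n = 16.

(2,2) entry = 16; (3,14) entry = 0.
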